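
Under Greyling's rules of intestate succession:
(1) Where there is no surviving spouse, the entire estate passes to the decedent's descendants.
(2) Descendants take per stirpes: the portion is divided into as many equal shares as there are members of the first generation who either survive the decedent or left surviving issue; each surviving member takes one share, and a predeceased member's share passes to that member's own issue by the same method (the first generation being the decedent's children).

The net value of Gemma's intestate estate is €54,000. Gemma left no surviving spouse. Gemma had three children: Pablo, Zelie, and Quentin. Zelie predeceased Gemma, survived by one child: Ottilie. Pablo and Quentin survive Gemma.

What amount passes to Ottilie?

The entire €54,000 passes to the descendants.
That amount (€54,000) is divided into 3 shares of €18,000: Pablo and Quentin each take €18,000; Zelie's €18,000 share passes to Zelie's issue.
Zelie's share (€18,000) passes entirely to Ottilie.

Ottilie receives €18,000.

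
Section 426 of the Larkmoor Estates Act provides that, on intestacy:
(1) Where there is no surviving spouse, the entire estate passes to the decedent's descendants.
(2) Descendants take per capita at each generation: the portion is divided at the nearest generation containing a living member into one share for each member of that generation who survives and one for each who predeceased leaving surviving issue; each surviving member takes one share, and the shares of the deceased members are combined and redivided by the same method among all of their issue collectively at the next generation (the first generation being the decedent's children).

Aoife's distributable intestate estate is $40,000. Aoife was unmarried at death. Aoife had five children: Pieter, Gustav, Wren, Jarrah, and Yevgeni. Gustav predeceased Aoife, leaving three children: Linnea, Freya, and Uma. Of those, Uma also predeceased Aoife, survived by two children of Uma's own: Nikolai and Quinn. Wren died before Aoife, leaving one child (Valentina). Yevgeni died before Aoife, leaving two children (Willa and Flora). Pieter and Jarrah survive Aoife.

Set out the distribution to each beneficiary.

Pieter: $8,000; Linnea: $4,000; Freya: $4,000; Nikolai: $2,000; Quinn: $2,000; Valentina: $4,000; Jarrah: $8,000; Willa: $4,000; Flora: $4,000

The entire $40,000 passes to the descendants.
That amount ($40,000) is divided at the children's generation into 5 shares of $8,000. Pieter and Jarrah each take $8,000. The 3 shares of the deceased (Gustav, Wren, and Yevgeni) are combined into a pool of $24,000.
That pool ($24,000) is divided at the grandchildren's generation into 6 shares of $4,000. Linnea, Freya, Valentina, Willa, and Flora each take $4,000. The remaining share for the deceased Uma ($4,000) is carried to the next generation.
That pool ($4,000) is divided at the great-grandchildren's generation equally among Nikolai and Quinn: $2,000 each.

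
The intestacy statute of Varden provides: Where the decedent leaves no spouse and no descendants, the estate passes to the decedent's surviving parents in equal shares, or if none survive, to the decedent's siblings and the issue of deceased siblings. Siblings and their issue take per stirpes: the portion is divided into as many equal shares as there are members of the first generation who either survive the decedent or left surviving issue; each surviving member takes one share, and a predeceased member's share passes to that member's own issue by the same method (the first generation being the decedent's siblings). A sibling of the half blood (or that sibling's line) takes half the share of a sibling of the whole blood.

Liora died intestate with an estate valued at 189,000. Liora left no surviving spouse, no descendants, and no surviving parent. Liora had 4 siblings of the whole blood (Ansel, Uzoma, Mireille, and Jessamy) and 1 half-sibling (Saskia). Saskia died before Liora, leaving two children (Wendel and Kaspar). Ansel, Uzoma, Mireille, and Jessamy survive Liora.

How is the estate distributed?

Ansel: 42,000; Uzoma: 42,000; Mireille: 42,000; Wendel: 10,500; Kaspar: 10,500; Jessamy: 42,000

The entire 189,000 passes to the siblings and their issue.
Counting each half-blood sibling's line as half a unit, there are 9/2 units in 189,000, so one unit is 42,000. Whole-blood lines (Ansel, Uzoma, Mireille, and Jessamy) take 42,000 each; half-blood lines (Saskia) take 21,000 each.
Saskia's share (21,000) is divided into 2 shares of 10,500: Wendel and Kaspar each take 10,500.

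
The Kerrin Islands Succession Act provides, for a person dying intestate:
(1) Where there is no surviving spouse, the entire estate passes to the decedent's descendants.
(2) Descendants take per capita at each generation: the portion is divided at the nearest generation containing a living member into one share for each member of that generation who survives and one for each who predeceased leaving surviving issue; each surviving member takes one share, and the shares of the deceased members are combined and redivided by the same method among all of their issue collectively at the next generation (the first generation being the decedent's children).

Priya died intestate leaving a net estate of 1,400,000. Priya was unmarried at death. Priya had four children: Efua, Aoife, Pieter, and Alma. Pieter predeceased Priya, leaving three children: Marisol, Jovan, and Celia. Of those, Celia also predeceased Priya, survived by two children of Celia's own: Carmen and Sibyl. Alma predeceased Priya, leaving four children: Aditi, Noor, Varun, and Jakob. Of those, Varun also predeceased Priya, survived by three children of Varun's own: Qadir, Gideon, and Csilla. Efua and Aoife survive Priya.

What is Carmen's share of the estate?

The entire 1,400,000 passes to the descendants.
That amount (1,400,000) is divided at the children's generation into 4 shares of 350,000. Efua and Aoife each take 350,000. The 2 shares of the deceased (Pieter and Alma) are combined into a pool of 700,000.
That pool (700,000) is divided at the grandchildren's generation into 7 shares of 100,000. Marisol, Jovan, Aditi, Noor, and Jakob each take 100,000. The 2 shares of the deceased (Celia and Varun) are combined into a pool of 200,000.
That pool (200,000) is divided at the great-grandchildren's generation equally among Carmen, Sibyl, Qadir, Gideon, and Csilla: 40,000 each.

Carmen receives 40,000.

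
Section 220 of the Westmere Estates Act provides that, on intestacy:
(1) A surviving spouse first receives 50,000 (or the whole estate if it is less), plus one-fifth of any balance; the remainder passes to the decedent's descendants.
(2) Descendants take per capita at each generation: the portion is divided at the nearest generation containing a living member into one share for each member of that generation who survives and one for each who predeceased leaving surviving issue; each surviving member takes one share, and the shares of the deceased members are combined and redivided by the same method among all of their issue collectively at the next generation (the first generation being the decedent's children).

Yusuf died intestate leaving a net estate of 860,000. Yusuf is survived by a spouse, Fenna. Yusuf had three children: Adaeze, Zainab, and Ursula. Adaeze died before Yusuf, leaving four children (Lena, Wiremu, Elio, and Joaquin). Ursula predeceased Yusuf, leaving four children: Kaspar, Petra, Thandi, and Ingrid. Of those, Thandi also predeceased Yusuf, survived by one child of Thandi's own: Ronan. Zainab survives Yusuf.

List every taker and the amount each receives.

Fenna first takes 50,000, leaving a balance of 810,000. Fenna then takes one-fifth of the balance (162,000), for a total of 212,000. The remaining 648,000 passes to the descendants.
The descendants' portion (648,000) is divided at the children's generation into 3 shares of 216,000. Zainab takes 216,000. The 2 shares of the deceased (Adaeze and Ursula) are combined into a pool of 432,000.
That pool (432,000) is divided at the grandchildren's generation into 8 shares of 54,000. Lena, Wiremu, Elio, Joaquin, Kaspar, Petra, and Ingrid each take 54,000. The remaining share for the deceased Thandi (54,000) is carried to the next generation.
That pool (54,000) passes entirely to Ronan, the sole taker at the great-grandchildren's generation.

Fenna: 212,000; Lena: 54,000; Wiremu: 54,000; Elio: 54,000; Joaquin: 54,000; Zainab: 216,000; Kaspar: 54,000; Petra: 54,000; Ronan: 54,000; Ingrid: 54,000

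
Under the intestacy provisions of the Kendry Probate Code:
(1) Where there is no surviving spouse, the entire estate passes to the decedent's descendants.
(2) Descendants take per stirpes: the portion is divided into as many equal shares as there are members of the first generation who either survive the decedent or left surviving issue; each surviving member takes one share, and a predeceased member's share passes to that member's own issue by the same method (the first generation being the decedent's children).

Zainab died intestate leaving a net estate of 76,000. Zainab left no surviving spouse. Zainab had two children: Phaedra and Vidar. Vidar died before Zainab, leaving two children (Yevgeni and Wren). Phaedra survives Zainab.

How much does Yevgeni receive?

The entire 76,000 passes to the descendants.
That amount (76,000) is divided into 2 shares of 38,000: Phaedra takes 38,000; Vidar's 38,000 share passes to Vidar's issue.
Vidar's share (38,000) is divided into 2 shares of 19,000: Yevgeni and Wren each take 19,000.

Yevgeni receives 19,000.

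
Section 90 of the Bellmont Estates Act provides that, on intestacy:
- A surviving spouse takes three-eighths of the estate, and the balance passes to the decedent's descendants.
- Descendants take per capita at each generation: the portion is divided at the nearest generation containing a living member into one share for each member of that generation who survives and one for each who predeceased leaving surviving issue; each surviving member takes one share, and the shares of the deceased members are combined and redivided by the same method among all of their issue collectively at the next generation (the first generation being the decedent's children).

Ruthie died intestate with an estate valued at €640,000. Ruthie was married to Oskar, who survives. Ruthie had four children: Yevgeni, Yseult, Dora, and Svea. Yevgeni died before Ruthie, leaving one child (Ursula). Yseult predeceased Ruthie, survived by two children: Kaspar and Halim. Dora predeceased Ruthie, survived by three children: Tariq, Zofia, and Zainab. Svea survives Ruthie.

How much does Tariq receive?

Oskar takes three-eighths of €640,000 = €240,000. The remaining €400,000 passes to the descendants.
The descendants' portion (€400,000) is divided at the children's generation into 4 shares of €100,000. Svea takes €100,000. The 3 shares of the deceased (Yevgeni, Yseult, and Dora) are combined into a pool of €300,000.
That pool (€300,000) is divided at the grandchildren's generation equally among Ursula, Kaspar, Halim, Tariq, Zofia, and Zainab: €50,000 each.

Tariq receives €50,000.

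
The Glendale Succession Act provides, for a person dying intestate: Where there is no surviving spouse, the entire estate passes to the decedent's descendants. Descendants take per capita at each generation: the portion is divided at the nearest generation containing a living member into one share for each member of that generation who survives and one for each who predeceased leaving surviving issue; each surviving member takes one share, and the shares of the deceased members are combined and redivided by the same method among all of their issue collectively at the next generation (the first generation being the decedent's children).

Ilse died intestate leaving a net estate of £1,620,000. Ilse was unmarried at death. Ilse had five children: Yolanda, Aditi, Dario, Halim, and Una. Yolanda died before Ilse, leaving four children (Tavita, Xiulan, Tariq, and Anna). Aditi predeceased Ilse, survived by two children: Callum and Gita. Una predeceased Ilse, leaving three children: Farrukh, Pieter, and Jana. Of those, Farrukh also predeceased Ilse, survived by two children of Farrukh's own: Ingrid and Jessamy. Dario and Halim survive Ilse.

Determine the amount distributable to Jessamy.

The entire £1,620,000 passes to the descendants.
That amount (£1,620,000) is divided at the children's generation into 5 shares of £324,000. Dario and Halim each take £324,000. The 3 shares of the deceased (Yolanda, Aditi, and Una) are combined into a pool of £972,000.
That pool (£972,000) is divided at the grandchildren's generation into 9 shares of £108,000. Tavita, Xiulan, Tariq, Anna, Callum, Gita, Pieter, and Jana each take £108,000. The remaining share for the deceased Farrukh (£108,000) is carried to the next generation.
That pool (£108,000) is divided at the great-grandchildren's generation equally among Ingrid and Jessamy: £54,000 each.

Jessamy receives £54,000.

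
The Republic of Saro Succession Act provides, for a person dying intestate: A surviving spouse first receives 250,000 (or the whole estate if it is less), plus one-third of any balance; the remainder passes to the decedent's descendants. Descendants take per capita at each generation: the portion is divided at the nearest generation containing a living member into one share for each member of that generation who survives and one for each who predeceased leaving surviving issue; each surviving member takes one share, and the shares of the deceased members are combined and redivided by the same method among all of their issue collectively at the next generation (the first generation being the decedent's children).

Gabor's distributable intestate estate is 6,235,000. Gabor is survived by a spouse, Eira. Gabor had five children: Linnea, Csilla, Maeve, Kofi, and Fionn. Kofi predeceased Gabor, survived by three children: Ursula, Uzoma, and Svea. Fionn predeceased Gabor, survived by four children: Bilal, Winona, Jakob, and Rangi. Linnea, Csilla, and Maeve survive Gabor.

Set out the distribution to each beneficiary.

Eira: 2,245,000; Linnea: 798,000; Csilla: 798,000; Maeve: 798,000; Ursula: 228,000; Uzoma: 228,000; Svea: 228,000; Bilal: 228,000; Winona: 228,000; Jakob: 228,000; Rangi: 228,000

Eira first takes 250,000, leaving a balance of 5,985,000. Eira then takes one-third of the balance (1,995,000), for a total of 2,245,000. The remaining 3,990,000 passes to the descendants.
The descendants' portion (3,990,000) is divided at the children's generation into 5 shares of 798,000. Linnea, Csilla, and Maeve each take 798,000. The 2 shares of the deceased (Kofi and Fionn) are combined into a pool of 1,596,000.
That pool (1,596,000) is divided at the grandchildren's generation equally among Ursula, Uzoma, Svea, Bilal, Winona, Jakob, and Rangi: 228,000 each.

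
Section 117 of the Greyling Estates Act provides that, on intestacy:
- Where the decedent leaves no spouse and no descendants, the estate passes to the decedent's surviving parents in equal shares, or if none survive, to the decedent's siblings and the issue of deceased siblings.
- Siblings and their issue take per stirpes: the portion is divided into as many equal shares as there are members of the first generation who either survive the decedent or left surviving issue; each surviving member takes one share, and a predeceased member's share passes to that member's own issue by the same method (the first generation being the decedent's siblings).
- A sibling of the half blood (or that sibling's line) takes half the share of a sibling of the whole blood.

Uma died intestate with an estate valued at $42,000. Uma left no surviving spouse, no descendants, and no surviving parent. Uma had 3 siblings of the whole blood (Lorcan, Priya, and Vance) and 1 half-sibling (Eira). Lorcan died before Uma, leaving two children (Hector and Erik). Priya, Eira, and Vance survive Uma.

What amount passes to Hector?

The entire $42,000 passes to the siblings and their issue.
Counting each half-blood sibling's line as half a unit, there are 7/2 units in $42,000, so one unit is $12,000. Whole-blood lines (Lorcan, Priya, and Vance) take $12,000 each; half-blood lines (Eira) take $6,000 each.
Lorcan's share ($12,000) is divided into 2 shares of $6,000: Hector and Erik each take $6,000.

Hector receives $6,000.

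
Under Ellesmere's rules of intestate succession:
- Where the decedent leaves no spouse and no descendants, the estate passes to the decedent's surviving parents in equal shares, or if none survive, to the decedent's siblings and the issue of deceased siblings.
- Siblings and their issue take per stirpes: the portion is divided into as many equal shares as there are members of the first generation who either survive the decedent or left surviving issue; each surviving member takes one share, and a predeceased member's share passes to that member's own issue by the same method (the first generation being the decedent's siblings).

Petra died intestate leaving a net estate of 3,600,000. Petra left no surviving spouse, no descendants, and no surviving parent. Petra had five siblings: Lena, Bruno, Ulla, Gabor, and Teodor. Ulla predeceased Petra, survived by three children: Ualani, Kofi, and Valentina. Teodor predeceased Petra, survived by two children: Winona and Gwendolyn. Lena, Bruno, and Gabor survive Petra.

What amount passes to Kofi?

The entire 3,600,000 passes to the siblings and their issue.
That amount (3,600,000) is divided into 5 shares of 720,000: Lena, Bruno, and Gabor each take 720,000; Ulla's 720,000 share passes to Ulla's issue; Teodor's 720,000 share passes to Teodor's issue.
Ulla's share (720,000) is divided into 3 shares of 240,000: Ualani, Kofi, and Valentina each take 240,000.
Teodor's share (720,000) is divided into 2 shares of 360,000: Winona and Gwendolyn each take 360,000.

Kofi receives 240,000.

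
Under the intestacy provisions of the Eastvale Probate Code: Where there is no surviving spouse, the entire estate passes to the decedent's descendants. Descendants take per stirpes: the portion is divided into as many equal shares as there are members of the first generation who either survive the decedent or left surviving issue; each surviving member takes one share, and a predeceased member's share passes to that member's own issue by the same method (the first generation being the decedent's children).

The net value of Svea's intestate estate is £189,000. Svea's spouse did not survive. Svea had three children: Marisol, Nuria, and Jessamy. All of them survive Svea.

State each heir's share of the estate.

The entire £189,000 passes to the descendants.
That amount (£189,000) is divided into 3 shares of £63,000: Marisol, Nuria, and Jessamy each take £63,000.

Marisol: £63,000; Nuria: £63,000; Jessamy: £63,000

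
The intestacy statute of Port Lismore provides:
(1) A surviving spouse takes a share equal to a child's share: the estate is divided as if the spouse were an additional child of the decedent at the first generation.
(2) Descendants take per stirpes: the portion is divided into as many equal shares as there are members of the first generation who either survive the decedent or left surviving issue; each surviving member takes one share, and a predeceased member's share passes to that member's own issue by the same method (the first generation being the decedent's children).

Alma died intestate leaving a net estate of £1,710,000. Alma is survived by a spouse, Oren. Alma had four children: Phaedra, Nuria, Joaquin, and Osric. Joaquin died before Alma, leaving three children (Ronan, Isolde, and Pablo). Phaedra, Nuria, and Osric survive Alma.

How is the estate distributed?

Oren: £342,000; Phaedra: £342,000; Nuria: £342,000; Ronan: £114,000; Isolde: £114,000; Pablo: £114,000; Osric: £342,000

The spouse counts as an additional share at the children's level, so there are 5 primary shares of £342,000. Oren takes one such share (£342,000).
The children's combined portion (£1,368,000) is divided into 4 shares of £342,000: Phaedra, Nuria, and Osric each take £342,000; Joaquin's £342,000 share passes to Joaquin's issue.
Joaquin's share (£342,000) is divided into 3 shares of £114,000: Ronan, Isolde, and Pablo each take £114,000.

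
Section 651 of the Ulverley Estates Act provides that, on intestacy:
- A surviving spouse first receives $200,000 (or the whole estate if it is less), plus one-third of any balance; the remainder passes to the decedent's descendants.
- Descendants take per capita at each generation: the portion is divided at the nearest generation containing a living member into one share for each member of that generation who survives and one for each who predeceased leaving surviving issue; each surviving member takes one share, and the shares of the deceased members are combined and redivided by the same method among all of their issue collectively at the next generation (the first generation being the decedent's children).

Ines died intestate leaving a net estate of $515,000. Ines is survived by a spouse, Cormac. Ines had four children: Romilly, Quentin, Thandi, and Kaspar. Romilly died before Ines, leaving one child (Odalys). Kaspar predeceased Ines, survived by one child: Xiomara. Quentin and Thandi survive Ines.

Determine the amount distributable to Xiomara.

Xiomara receives $52,500.

Cormac first takes $200,000, leaving a balance of $315,000. Cormac then takes one-third of the balance ($105,000), for a total of $305,000. The remaining $210,000 passes to the descendants.
The descendants' portion ($210,000) is divided at the children's generation into 4 shares of $52,500. Quentin and Thandi each take $52,500. The 2 shares of the deceased (Romilly and Kaspar) are combined into a pool of $105,000.
That pool ($105,000) is divided at the grandchildren's generation equally among Odalys and Xiomara: $52,500 each.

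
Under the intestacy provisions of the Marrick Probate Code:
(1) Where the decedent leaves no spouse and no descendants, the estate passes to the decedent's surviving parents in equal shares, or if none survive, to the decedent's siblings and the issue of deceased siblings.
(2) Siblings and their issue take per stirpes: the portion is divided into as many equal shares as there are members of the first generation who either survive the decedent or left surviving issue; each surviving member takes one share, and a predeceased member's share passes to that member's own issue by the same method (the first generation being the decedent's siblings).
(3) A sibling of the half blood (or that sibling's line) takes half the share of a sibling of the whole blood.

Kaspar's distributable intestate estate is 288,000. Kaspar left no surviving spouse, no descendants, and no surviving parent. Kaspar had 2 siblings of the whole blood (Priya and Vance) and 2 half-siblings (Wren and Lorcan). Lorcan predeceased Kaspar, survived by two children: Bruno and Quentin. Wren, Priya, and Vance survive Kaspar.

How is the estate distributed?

The entire 288,000 passes to the siblings and their issue.
Counting each half-blood sibling's line as half a unit, there are 3 units in 288,000, so one unit is 96,000. Whole-blood lines (Priya and Vance) take 96,000 each; half-blood lines (Wren and Lorcan) take 48,000 each.
Lorcan's share (48,000) is divided into 2 shares of 24,000: Bruno and Quentin each take 24,000.

Wren: 48,000; Bruno: 24,000; Quentin: 24,000; Priya: 96,000; Vance: 96,000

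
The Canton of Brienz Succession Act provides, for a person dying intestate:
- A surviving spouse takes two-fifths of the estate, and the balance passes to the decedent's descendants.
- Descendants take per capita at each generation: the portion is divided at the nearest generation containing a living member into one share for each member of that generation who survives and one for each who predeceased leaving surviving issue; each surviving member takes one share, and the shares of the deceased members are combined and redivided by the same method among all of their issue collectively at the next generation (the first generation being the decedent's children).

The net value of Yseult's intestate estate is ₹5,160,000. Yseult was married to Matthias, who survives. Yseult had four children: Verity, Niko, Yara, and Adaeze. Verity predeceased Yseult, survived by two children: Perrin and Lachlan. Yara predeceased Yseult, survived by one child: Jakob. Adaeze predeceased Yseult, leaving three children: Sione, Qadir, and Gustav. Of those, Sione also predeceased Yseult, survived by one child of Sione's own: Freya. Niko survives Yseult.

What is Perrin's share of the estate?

Matthias takes two-fifths of ₹5,160,000 = ₹2,064,000. The remaining ₹3,096,000 passes to the descendants.
The descendants' portion (₹3,096,000) is divided at the children's generation into 4 shares of ₹774,000. Niko takes ₹774,000. The 3 shares of the deceased (Verity, Yara, and Adaeze) are combined into a pool of ₹2,322,000.
That pool (₹2,322,000) is divided at the grandchildren's generation into 6 shares of ₹387,000. Perrin, Lachlan, Jakob, Qadir, and Gustav each take ₹387,000. The remaining share for the deceased Sione (₹387,000) is carried to the next generation.
That pool (₹387,000) passes entirely to Freya, the sole taker at the great-grandchildren's generation.

Perrin receives ₹387,000.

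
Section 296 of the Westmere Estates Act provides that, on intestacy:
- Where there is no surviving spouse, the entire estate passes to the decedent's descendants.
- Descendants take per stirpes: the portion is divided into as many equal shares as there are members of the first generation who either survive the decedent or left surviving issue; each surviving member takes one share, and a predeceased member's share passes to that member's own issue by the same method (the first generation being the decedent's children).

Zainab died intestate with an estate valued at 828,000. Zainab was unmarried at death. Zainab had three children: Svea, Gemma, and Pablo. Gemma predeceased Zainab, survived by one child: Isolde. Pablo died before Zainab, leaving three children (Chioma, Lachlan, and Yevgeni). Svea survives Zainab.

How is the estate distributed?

The entire 828,000 passes to the descendants.
That amount (828,000) is divided into 3 shares of 276,000: Svea takes 276,000; Gemma's 276,000 share passes to Gemma's issue; Pablo's 276,000 share passes to Pablo's issue.
Gemma's share (276,000) passes entirely to Isolde.
Pablo's share (276,000) is divided into 3 shares of 92,000: Chioma, Lachlan, and Yevgeni each take 92,000.

Svea: 276,000; Isolde: 276,000; Chioma: 92,000; Lachlan: 92,000; Yevgeni: 92,000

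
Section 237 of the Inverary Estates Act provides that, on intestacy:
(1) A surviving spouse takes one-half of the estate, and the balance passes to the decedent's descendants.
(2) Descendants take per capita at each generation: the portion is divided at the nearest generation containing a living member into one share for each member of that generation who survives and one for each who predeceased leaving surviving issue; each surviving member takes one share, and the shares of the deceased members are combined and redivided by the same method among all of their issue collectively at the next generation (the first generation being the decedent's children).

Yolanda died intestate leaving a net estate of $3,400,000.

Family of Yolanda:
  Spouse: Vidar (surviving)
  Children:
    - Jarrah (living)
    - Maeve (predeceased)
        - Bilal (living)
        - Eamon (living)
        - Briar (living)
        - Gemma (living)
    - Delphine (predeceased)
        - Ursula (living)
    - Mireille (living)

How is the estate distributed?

Vidar takes one-half of $3,400,000 = $1,700,000. The remaining $1,700,000 passes to the descendants.
The descendants' portion ($1,700,000) is divided at the children's generation into 4 shares of $425,000. Jarrah and Mireille each take $425,000. The 2 shares of the deceased (Maeve and Delphine) are combined into a pool of $850,000.
That pool ($850,000) is divided at the grandchildren's generation equally among Bilal, Eamon, Briar, Gemma, and Ursula: $170,000 each.

Vidar: $1,700,000; Jarrah: $425,000; Bilal: $170,000; Eamon: $170,000; Briar: $170,000; Gemma: $170,000; Ursula: $170,000; Mireille: $425,000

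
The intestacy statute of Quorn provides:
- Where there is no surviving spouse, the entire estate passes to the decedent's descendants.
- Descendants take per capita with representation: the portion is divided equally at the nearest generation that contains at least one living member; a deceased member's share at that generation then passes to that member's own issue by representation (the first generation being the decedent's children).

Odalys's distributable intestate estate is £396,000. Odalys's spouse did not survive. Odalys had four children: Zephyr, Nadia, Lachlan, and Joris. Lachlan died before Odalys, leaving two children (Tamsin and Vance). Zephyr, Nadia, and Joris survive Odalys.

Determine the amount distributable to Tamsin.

Tamsin receives £49,500.

The entire £396,000 passes to the descendants.
That amount (£396,000) is divided into 4 shares of £99,000: Zephyr, Nadia, and Joris each take £99,000; Lachlan's £99,000 share passes to Lachlan's issue.
Lachlan's share (£99,000) is divided into 2 shares of £49,500: Tamsin and Vance each take £49,500.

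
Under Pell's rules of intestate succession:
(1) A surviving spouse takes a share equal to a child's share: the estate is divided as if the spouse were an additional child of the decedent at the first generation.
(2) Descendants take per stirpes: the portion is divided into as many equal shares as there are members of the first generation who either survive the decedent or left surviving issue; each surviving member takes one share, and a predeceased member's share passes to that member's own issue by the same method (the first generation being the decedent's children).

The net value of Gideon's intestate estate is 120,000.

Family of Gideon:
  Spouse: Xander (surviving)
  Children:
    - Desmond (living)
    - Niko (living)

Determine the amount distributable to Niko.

Niko receives 40,000.

The spouse counts as an additional share at the children's level, so there are 3 primary shares of 40,000. Xander takes one such share (40,000).
The children's combined portion (80,000) is divided into 2 shares of 40,000: Desmond and Niko each take 40,000.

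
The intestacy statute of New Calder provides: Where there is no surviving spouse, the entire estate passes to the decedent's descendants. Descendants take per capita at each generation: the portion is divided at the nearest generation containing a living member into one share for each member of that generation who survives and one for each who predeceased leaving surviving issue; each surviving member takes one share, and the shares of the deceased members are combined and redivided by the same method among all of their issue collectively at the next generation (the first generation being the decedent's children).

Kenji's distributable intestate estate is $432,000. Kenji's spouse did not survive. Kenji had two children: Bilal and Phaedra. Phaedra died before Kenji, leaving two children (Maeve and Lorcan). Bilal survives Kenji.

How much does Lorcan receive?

Lorcan receives $108,000.

The entire $432,000 passes to the descendants.
That amount ($432,000) is divided at the children's generation into 2 shares of $216,000. Bilal takes $216,000. The remaining share for the deceased Phaedra ($216,000) is carried to the next generation.
That pool ($216,000) is divided at the grandchildren's generation equally among Maeve and Lorcan: $108,000 each.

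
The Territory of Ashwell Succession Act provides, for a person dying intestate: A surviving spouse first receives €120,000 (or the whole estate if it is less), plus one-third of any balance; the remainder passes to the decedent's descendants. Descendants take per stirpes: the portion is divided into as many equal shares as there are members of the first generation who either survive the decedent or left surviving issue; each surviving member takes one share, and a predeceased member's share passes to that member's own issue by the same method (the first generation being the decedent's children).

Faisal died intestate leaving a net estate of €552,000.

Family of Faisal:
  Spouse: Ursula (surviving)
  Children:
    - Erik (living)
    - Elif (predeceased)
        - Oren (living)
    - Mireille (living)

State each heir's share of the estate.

Ursula first takes €120,000, leaving a balance of €432,000. Ursula then takes one-third of the balance (€144,000), for a total of €264,000. The remaining €288,000 passes to the descendants.
The descendants' portion (€288,000) is divided into 3 shares of €96,000: Erik and Mireille each take €96,000; Elif's €96,000 share passes to Elif's issue.
Elif's share (€96,000) passes entirely to Oren.

Ursula: €264,000; Erik: €96,000; Oren: €96,000; Mireille: €96,000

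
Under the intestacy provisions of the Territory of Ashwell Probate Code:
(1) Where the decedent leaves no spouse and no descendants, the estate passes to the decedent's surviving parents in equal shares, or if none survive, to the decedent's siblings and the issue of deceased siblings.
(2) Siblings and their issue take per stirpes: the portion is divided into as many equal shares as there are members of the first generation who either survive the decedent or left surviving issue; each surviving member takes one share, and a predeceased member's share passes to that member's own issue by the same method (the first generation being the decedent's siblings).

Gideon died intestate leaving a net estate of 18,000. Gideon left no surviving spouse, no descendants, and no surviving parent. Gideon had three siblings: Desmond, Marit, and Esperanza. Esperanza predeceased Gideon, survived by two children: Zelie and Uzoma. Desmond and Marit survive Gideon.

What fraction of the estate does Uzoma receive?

The entire 18,000 passes to the siblings and their issue.
That amount (18,000) is divided into 3 shares of 6,000: Desmond and Marit each take 6,000; Esperanza's 6,000 share passes to Esperanza's issue.
Esperanza's share (6,000) is divided into 2 shares of 3,000: Zelie and Uzoma each take 3,000.

Uzoma receives 1/6 of the estate.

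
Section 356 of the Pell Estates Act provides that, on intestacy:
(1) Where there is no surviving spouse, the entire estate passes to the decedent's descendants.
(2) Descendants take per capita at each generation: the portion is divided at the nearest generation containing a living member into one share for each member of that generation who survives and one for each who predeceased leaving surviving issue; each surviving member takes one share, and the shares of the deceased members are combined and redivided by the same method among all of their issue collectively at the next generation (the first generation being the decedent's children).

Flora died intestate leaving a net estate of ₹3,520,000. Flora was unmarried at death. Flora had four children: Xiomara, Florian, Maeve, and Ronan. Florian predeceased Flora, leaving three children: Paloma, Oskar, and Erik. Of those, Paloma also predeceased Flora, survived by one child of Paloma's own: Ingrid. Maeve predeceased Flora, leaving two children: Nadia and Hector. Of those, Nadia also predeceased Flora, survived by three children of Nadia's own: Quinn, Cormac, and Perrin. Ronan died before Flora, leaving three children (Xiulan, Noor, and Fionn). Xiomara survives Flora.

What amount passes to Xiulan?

The entire ₹3,520,000 passes to the descendants.
That amount (₹3,520,000) is divided at the children's generation into 4 shares of ₹880,000. Xiomara takes ₹880,000. The 3 shares of the deceased (Florian, Maeve, and Ronan) are combined into a pool of ₹2,640,000.
That pool (₹2,640,000) is divided at the grandchildren's generation into 8 shares of ₹330,000. Oskar, Erik, Hector, Xiulan, Noor, and Fionn each take ₹330,000. The 2 shares of the deceased (Paloma and Nadia) are combined into a pool of ₹660,000.
That pool (₹660,000) is divided at the great-grandchildren's generation equally among Ingrid, Quinn, Cormac, and Perrin: ₹165,000 each.

Xiulan receives ₹330,000.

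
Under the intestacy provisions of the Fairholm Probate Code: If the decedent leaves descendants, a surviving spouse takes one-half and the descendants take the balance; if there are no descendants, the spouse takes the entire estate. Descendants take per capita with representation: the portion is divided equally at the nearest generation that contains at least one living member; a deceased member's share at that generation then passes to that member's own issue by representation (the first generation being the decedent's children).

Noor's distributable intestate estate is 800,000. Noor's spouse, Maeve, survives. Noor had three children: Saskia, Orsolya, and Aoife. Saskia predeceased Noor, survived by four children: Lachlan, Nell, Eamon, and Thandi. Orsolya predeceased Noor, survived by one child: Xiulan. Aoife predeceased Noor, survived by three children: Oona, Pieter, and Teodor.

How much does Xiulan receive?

Maeve takes one-half of 800,000 = 400,000. The remaining 400,000 passes to the descendants.
No child survives, so the initial division is made at the grandchildren's generation.
The descendants' portion (400,000) is divided into 8 shares of 50,000: Lachlan, Nell, Eamon, Thandi, Xiulan, Oona, Pieter, and Teodor each take 50,000.

Xiulan receives 50,000.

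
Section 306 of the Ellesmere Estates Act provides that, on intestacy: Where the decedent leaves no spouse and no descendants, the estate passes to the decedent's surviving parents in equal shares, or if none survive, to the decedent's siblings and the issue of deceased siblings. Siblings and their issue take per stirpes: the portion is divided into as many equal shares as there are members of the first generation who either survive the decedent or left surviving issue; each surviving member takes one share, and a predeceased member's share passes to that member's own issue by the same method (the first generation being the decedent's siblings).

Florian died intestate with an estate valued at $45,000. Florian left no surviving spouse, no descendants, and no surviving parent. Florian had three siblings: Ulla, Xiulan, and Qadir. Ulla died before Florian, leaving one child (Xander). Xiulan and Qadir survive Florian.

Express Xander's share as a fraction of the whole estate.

Xander receives 1/3 of the estate.

The entire $45,000 passes to the siblings and their issue.
That amount ($45,000) is divided into 3 shares of $15,000: Xiulan and Qadir each take $15,000; Ulla's $15,000 share passes to Ulla's issue.
Ulla's share ($15,000) passes entirely to Xander.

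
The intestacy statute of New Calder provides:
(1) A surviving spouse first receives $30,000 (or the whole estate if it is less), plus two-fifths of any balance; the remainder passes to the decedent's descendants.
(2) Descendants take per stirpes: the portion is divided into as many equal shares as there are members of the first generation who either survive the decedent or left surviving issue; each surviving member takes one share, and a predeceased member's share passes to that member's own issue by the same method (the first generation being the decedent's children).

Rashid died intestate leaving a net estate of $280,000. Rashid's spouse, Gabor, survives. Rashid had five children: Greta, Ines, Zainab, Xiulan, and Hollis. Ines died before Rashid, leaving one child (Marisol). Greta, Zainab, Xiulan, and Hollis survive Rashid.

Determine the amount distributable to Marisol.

Marisol receives $30,000.

Gabor first takes $30,000, leaving a balance of $250,000. Gabor then takes two-fifths of the balance ($100,000), for a total of $130,000. The remaining $150,000 passes to the descendants.
The descendants' portion ($150,000) is divided into 5 shares of $30,000: Greta, Zainab, Xiulan, and Hollis each take $30,000; Ines's $30,000 share passes to Ines's issue.
Ines's share ($30,000) passes entirely to Marisol.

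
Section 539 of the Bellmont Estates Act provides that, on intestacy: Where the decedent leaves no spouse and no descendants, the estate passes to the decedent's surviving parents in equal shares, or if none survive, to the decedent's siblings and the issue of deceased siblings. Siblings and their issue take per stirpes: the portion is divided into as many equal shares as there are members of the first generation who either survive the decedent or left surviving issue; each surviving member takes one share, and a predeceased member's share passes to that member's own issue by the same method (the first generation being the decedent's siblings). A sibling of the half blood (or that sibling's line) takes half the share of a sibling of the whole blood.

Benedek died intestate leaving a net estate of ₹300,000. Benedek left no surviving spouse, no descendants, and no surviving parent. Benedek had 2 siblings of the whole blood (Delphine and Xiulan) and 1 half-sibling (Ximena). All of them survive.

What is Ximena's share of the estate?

The entire ₹300,000 passes to the siblings and their issue.
Counting each half-blood sibling's line as half a unit, there are 5/2 units in ₹300,000, so one unit is ₹120,000. Whole-blood lines (Delphine and Xiulan) take ₹120,000 each; half-blood lines (Ximena) take ₹60,000 each.

Ximena receives ₹60,000.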